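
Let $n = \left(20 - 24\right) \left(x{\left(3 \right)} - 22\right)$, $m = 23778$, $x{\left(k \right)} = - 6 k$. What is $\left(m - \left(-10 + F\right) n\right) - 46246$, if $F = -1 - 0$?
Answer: $-20708$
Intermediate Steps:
$n = 160$ ($n = \left(20 - 24\right) \left(\left(-6\right) 3 - 22\right) = - 4 \left(-18 - 22\right) = \left(-4\right) \left(-40\right) = 160$)
$F = -1$ ($F = -1 + 0 = -1$)
$\left(m - \left(-10 + F\right) n\right) - 46246 = \left(23778 - \left(-10 - 1\right) 160\right) - 46246 = \left(23778 - \left(-11\right) 160\right) - 46246 = \left(23778 - -1760\right) - 46246 = \left(23778 + 1760\right) - 46246 = 25538 - 46246 = -20708$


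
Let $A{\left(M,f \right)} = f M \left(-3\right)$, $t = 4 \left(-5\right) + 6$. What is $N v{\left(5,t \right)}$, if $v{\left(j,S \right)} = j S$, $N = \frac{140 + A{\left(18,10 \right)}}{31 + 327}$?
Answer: $\frac{14000}{179} \approx 78.212$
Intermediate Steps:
$t = -14$ ($t = -20 + 6 = -14$)
$A{\left(M,f \right)} = - 3 M f$ ($A{\left(M,f \right)} = M f \left(-3\right) = - 3 M f$)
$N = - \frac{200}{179}$ ($N = \frac{140 - 54 \cdot 10}{31 + 327} = \frac{140 - 540}{358} = \left(-400\right) \frac{1}{358} = - \frac{200}{179} \approx -1.1173$)
$v{\left(j,S \right)} = S j$
$N v{\left(5,t \right)} = - \frac{200 \left(\left(-14\right) 5\right)}{179} = \left(- \frac{200}{179}\right) \left(-70\right) = \frac{14000}{179}$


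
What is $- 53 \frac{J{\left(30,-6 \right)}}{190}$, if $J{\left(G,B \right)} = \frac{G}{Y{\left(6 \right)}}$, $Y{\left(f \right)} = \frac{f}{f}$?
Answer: $- \frac{159}{19} \approx -8.3684$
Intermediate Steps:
$Y{\left(f \right)} = 1$
$J{\left(G,B \right)} = G$ ($J{\left(G,B \right)} = \frac{G}{1} = G 1 = G$)
$- 53 \frac{J{\left(30,-6 \right)}}{190} = - 53 \cdot \frac{30}{190} = - 53 \cdot 30 \cdot \frac{1}{190} = \left(-53\right) \frac{3}{19} = - \frac{159}{19}$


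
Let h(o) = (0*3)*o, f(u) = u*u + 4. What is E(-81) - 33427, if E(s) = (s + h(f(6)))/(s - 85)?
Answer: -5548801/166 ≈ -33427.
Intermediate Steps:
f(u) = 4 + u² (f(u) = u² + 4 = 4 + u²)
h(o) = 0 (h(o) = 0*o = 0)
E(s) = s/(-85 + s) (E(s) = (s + 0)/(s - 85) = s/(-85 + s))
E(-81) - 33427 = -81/(-85 - 81) - 33427 = -81/(-166) - 33427 = -81*(-1/166) - 33427 = 81/166 - 33427 = -5548801/166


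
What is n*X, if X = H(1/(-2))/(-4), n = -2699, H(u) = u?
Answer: -2699/8 ≈ -337.38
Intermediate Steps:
X = 1/8 (X = (1/(-2))/(-4) = (1*(-1/2))*(-1/4) = -1/2*(-1/4) = 1/8 ≈ 0.12500)
n*X = -2699*1/8 = -2699/8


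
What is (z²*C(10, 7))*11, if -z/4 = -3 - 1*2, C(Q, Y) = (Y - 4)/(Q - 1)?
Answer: 4400/3 ≈ 1466.7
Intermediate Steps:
C(Q, Y) = (-4 + Y)/(-1 + Q)
z = 20 (z = -4*(-3 - 1*2) = -4*(-3 - 2) = -4*(-5) = 20)
(z²*C(10, 7))*11 = (20²*((-4 + 7)/(-1 + 10)))*11 = (400*(3/9))*11 = (400*((⅑)*3))*11 = (400*(⅓))*11 = (400/3)*11 = 4400/3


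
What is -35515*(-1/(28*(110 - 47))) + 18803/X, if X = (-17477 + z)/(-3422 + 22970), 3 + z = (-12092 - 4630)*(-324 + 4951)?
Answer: 1050067173997/68258133468 ≈ 15.384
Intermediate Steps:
z = -77372697 (z = -3 + (-12092 - 4630)*(-324 + 4951) = -3 - 16722*4627 = -3 - 77372694 = -77372697)
X = -38695087/9774 (X = (-17477 - 77372697)/(-3422 + 22970) = -77390174/19548 = -77390174*1/19548 = -38695087/9774 ≈ -3959.0)
-35515*(-1/(28*(110 - 47))) + 18803/X = -35515*(-1/(28*(110 - 47))) + 18803/(-38695087/9774) = -35515/((-28*63)) + 18803*(-9774/38695087) = -35515/(-1764) - 183780522/38695087 = -35515*(-1/1764) - 183780522/38695087 = 35515/1764 - 183780522/38695087 = 1050067173997/68258133468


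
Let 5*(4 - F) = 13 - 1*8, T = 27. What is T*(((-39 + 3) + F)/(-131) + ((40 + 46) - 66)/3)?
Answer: 24471/131 ≈ 186.80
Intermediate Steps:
F = 3 (F = 4 - (13 - 1*8)/5 = 4 - (13 - 8)/5 = 4 - 1/5*5 = 4 - 1 = 3)
T*(((-39 + 3) + F)/(-131) + ((40 + 46) - 66)/3) = 27*(((-39 + 3) + 3)/(-131) + ((40 + 46) - 66)/3) = 27*((-36 + 3)*(-1/131) + (86 - 66)*(1/3)) = 27*(-33*(-1/131) + 20*(1/3)) = 27*(33/131 + 20/3) = 27*(2719/393) = 24471/131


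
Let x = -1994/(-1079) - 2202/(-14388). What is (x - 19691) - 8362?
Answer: -72580332821/2587442 ≈ -28051.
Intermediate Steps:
x = 5177605/2587442 (x = -1994*(-1/1079) - 2202*(-1/14388) = 1994/1079 + 367/2398 = 5177605/2587442 ≈ 2.0011)
(x - 19691) - 8362 = (5177605/2587442 - 19691) - 8362 = -50944142817/2587442 - 8362 = -72580332821/2587442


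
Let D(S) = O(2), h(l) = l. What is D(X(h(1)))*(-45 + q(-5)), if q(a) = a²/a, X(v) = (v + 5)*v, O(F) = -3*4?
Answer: 600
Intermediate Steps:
O(F) = -12
X(v) = v*(5 + v) (X(v) = (5 + v)*v = v*(5 + v))
q(a) = a
D(S) = -12
D(X(h(1)))*(-45 + q(-5)) = -12*(-45 - 5) = -12*(-50) = 600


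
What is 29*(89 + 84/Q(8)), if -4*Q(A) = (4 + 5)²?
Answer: 66439/27 ≈ 2460.7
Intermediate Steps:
Q(A) = -81/4 (Q(A) = -(4 + 5)²/4 = -¼*9² = -¼*81 = -81/4)
29*(89 + 84/Q(8)) = 29*(89 + 84/(-81/4)) = 29*(89 + 84*(-4/81)) = 29*(89 - 112/27) = 29*(2291/27) = 66439/27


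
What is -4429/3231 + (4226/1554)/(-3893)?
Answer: -4467978824/3257775297 ≈ -1.3715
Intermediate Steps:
-4429/3231 + (4226/1554)/(-3893) = -4429*1/3231 + (4226*(1/1554))*(-1/3893) = -4429/3231 + (2113/777)*(-1/3893) = -4429/3231 - 2113/3024861 = -4467978824/3257775297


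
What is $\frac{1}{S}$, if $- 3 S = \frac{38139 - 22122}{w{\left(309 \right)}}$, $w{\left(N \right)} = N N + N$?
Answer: $- \frac{95790}{5339} \approx -17.942$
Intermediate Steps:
$w{\left(N \right)} = N + N^{2}$ ($w{\left(N \right)} = N^{2} + N = N + N^{2}$)
$S = - \frac{5339}{95790}$ ($S = - \frac{\left(38139 - 22122\right) \frac{1}{309 \left(1 + 309\right)}}{3} = - \frac{\left(38139 - 22122\right) \frac{1}{309 \cdot 310}}{3} = - \frac{16017 \cdot \frac{1}{95790}}{3} = \left(- \frac{1}{3}\right) \frac{5339}{31930} = - \frac{5339}{95790} \approx -0.055736$)
$\frac{1}{S} = \frac{1}{- \frac{5339}{95790}} = - \frac{95790}{5339}$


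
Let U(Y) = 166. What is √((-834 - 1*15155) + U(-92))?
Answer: I*√15823 ≈ 125.79*I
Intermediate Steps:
√((-834 - 1*15155) + U(-92)) = √((-834 - 1*15155) + 166) = √((-834 - 15155) + 166) = √(-15989 + 166) = √(-15823) = I*√15823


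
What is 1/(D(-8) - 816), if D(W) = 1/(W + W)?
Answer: -16/13057 ≈ -0.0012254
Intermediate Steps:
D(W) = 1/(2*W)
1/(D(-8) - 816) = 1/((1/2)/(-8) - 816) = 1/((1/2)*(-1/8) - 816) = 1/(-1/16 - 816) = 1/(-13057/16) = -16/13057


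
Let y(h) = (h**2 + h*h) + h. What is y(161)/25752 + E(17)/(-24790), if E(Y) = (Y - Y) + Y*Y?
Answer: 17320433/8626920 ≈ 2.0077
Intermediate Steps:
y(h) = h + 2*h**2 (y(h) = (h**2 + h**2) + h = 2*h**2 + h = h + 2*h**2)
E(Y) = Y**2 (E(Y) = 0 + Y**2 = Y**2)
y(161)/25752 + E(17)/(-24790) = (161*(1 + 2*161))/25752 + 17**2/(-24790) = (161*(1 + 322))*(1/25752) + 289*(-1/24790) = (161*323)*(1/25752) - 289/24790 = 52003*(1/25752) - 289/24790 = 52003/25752 - 289/24790 = 17320433/8626920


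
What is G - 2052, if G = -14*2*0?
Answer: -2052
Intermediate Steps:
G = 0 (G = -28*0 = 0)
G - 2052 = 0 - 2052 = -2052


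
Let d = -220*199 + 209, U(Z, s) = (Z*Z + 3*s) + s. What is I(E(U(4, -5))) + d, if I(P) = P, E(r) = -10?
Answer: -43581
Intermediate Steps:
U(Z, s) = Z**2 + 4*s (U(Z, s) = (Z**2 + 3*s) + s = Z**2 + 4*s)
d = -43571 (d = -43780 + 209 = -43571)
I(E(U(4, -5))) + d = -10 - 43571 = -43581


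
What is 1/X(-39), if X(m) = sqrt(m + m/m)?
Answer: -I*sqrt(38)/38 ≈ -0.16222*I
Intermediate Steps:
X(m) = sqrt(1 + m) (X(m) = sqrt(m + 1) = sqrt(1 + m))
1/X(-39) = 1/(sqrt(1 - 39)) = 1/(sqrt(-38)) = 1/(I*sqrt(38)) = -I*sqrt(38)/38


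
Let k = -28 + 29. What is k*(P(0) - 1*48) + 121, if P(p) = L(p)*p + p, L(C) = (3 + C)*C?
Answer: 73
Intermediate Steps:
k = 1
L(C) = C*(3 + C)
P(p) = p + p**2*(3 + p) (P(p) = (p*(3 + p))*p + p = p**2*(3 + p) + p = p + p**2*(3 + p))
k*(P(0) - 1*48) + 121 = 1*(0*(1 + 0*(3 + 0)) - 1*48) + 121 = 1*(0*(1 + 0*3) - 48) + 121 = 1*(0*(1 + 0) - 48) + 121 = 1*(0*1 - 48) + 121 = 1*(0 - 48) + 121 = 1*(-48) + 121 = -48 + 121 = 73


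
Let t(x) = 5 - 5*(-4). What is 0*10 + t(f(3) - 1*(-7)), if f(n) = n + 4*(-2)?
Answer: 25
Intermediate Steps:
f(n) = -8 + n (f(n) = n - 8 = -8 + n)
t(x) = 25 (t(x) = 5 + 20 = 25)
0*10 + t(f(3) - 1*(-7)) = 0*10 + 25 = 0 + 25 = 25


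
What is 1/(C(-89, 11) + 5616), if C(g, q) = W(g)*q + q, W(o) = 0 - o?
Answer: 1/6606 ≈ 0.00015138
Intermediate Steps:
W(o) = -o
C(g, q) = q - g*q (C(g, q) = (-g)*q + q = -g*q + q = q - g*q)
1/(C(-89, 11) + 5616) = 1/(11*(1 - 1*(-89)) + 5616) = 1/(11*(1 + 89) + 5616) = 1/(11*90 + 5616) = 1/(990 + 5616) = 1/6606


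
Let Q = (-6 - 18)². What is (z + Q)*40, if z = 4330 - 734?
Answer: 166880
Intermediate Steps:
Q = 576 (Q = (-24)² = 576)
z = 3596
(z + Q)*40 = (3596 + 576)*40 = 4172*40 = 166880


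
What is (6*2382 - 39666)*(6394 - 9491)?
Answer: 78583278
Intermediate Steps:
(6*2382 - 39666)*(6394 - 9491) = (14292 - 39666)*(-3097) = -25374*(-3097) = 78583278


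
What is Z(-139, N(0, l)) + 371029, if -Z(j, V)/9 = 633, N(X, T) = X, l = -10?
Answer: 365332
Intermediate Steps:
Z(j, V) = -5697 (Z(j, V) = -9*633 = -5697)
Z(-139, N(0, l)) + 371029 = -5697 + 371029 = 365332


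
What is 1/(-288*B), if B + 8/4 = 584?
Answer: -1/167616 ≈ -5.9660e-6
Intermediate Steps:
B = 582 (B = -2 + 584 = 582)
1/(-288*B) = 1/(-288*582) = 1/(-167616) = -1/167616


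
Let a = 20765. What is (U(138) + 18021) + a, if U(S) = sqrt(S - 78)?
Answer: 38786 + 2*sqrt(15) ≈ 38794.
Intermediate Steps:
U(S) = sqrt(-78 + S)
(U(138) + 18021) + a = (sqrt(-78 + 138) + 18021) + 20765 = (sqrt(60) + 18021) + 20765 = (2*sqrt(15) + 18021) + 20765 = (18021 + 2*sqrt(15)) + 20765 = 38786 + 2*sqrt(15)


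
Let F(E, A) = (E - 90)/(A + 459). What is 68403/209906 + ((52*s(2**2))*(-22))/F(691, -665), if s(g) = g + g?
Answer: 395779410875/126153506 ≈ 3137.3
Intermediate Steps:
F(E, A) = (-90 + E)/(459 + A)
s(g) = 2*g
68403/209906 + ((52*s(2**2))*(-22))/F(691, -665) = 68403/209906 + ((52*(2*2**2))*(-22))/(((-90 + 691)/(459 - 665))) = 68403*(1/209906) + ((52*(2*4))*(-22))/((601/(-206))) = 68403/209906 + ((52*8)*(-22))/((-1/206*601)) = 68403/209906 + (416*(-22))/(-601/206) = 68403/209906 - 9152*(-206/601) = 68403/209906 + 1885312/601 = 395779410875/126153506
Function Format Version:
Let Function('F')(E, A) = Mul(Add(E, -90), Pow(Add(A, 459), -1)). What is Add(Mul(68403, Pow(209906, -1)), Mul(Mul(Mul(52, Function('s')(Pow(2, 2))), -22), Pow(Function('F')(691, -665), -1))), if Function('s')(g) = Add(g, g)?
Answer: Rational(395779410875, 126153506) ≈ 3137.3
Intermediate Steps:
Function('F')(E, A) = Mul(Pow(Add(459, A), -1), Add(-90, E)) (Function('F')(E, A) = Mul(Add(-90, E), Pow(Add(459, A), -1)) = Mul(Pow(Add(459, A), -1), Add(-90, E)))
Function('s')(g) = Mul(2, g)
Add(Mul(68403, Pow(209906, -1)), Mul(Mul(Mul(52, Function('s')(Pow(2, 2))), -22), Pow(Function('F')(691, -665), -1))) = Add(Mul(68403, Pow(209906, -1)), Mul(Mul(Mul(52, Mul(2, Pow(2, 2))), -22), Pow(Mul(Pow(Add(459, -665), -1), Add(-90, 691)), -1))) = Add(Mul(68403, Rational(1, 209906)), Mul(Mul(Mul(52, Mul(2, 4)), -22), Pow(Mul(Pow(-206, -1), 601), -1))) = Add(Rational(68403, 209906), Mul(Mul(Mul(52, 8), -22), Pow(Mul(Rational(-1, 206), 601), -1))) = Add(Rational(68403, 209906), Mul(Mul(416, -22), Pow(Rational(-601, 206), -1))) = Add(Rational(68403, 209906), Mul(-9152, Rational(-206, 601))) = Add(Rational(68403, 209906), Rational(1885312, 601)) = Rational(395779410875, 126153506)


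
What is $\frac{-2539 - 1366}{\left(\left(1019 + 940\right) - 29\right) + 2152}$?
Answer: $- \frac{3905}{4082} \approx -0.95664$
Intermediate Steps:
$\frac{-2539 - 1366}{\left(\left(1019 + 940\right) - 29\right) + 2152} = - \frac{3905}{\left(1959 - 29\right) + 2152} = - \frac{3905}{1930 + 2152} = - \frac{3905}{4082}$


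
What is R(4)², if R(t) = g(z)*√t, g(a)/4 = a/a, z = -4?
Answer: 64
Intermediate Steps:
g(a) = 4 (g(a) = 4*(a/a) = 4*1 = 4)
R(t) = 4*√t
R(4)² = (4*√4)² = (4*2)² = 8² = 64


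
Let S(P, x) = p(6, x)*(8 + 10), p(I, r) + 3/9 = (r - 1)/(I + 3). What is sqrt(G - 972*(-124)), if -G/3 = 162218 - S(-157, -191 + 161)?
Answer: I*sqrt(366330) ≈ 605.25*I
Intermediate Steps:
p(I, r) = -1/3 + (-1 + r)/(3 + I) (p(I, r) = -1/3 + (r - 1)/(I + 3) = -1/3 + (-1 + r)/(3 + I))
S(P, x) = -8 + 2*x (S(P, x) = ((-2 + x - 1/3*6)/(3 + 6))*(8 + 10) = ((-2 + x - 2)/9)*18 = ((-4 + x)/9)*18 = (-4/9 + x/9)*18 = -8 + 2*x)
G = -486858 (G = -3*(162218 - (-8 + 2*(-191 + 161))) = -3*(162218 - (-8 + 2*(-30))) = -3*(162218 - (-8 - 60)) = -3*(162218 - 1*(-68)) = -3*(162218 + 68) = -3*162286 = -486858)
sqrt(G - 972*(-124)) = sqrt(-486858 - 972*(-124)) = sqrt(-486858 + 120528) = sqrt(-366330) = I*sqrt(366330)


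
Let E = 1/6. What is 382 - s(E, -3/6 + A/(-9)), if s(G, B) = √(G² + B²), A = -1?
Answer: 382 - √58/18 ≈ 381.58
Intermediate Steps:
E = ⅙ ≈ 0.16667
s(G, B) = √(B² + G²)
382 - s(E, -3/6 + A/(-9)) = 382 - √((-3/6 - 1/(-9))² + (⅙)²) = 382 - √((-3*⅙ - 1*(-⅑))² + 1/36) = 382 - √((-½ + ⅑)² + 1/36) = 382 - √((-7/18)² + 1/36) = 382 - √(49/324 + 1/36) = 382 - √(29/162) = 382 - √58/18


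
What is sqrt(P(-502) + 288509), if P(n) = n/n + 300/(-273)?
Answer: sqrt(2389142210)/91 ≈ 537.13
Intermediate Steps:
P(n) = -9/91 (P(n) = 1 + 300*(-1/273) = 1 - 100/91 = -9/91)
sqrt(P(-502) + 288509) = sqrt(-9/91 + 288509) = sqrt(26254310/91) = sqrt(2389142210)/91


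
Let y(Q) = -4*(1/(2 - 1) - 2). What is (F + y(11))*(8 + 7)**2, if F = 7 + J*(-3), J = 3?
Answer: 450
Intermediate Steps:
F = -2 (F = 7 + 3*(-3) = 7 - 9 = -2)
y(Q) = 4 (y(Q) = -4*(1/1 - 2) = -4*(1 - 2) = -4*(-1) = 4)
(F + y(11))*(8 + 7)**2 = (-2 + 4)*(8 + 7)**2 = 2*15**2 = 2*225 = 450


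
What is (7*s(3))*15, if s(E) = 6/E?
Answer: 210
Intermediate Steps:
(7*s(3))*15 = (7*(6/3))*15 = (7*(6*(⅓)))*15 = (7*2)*15 = 14*15 = 210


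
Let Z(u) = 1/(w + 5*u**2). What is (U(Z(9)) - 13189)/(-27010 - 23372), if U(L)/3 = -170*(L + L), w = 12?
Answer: 1833611/7003098 ≈ 0.26183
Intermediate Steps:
Z(u) = 1/(12 + 5*u**2)
U(L) = -1020*L (U(L) = 3*(-170*(L + L)) = 3*(-340*L) = -1020*L)
(U(Z(9)) - 13189)/(-27010 - 23372) = (-1020/(12 + 5*9**2) - 13189)/(-27010 - 23372) = (-1020/(12 + 5*81) - 13189)/(-50382) = (-1020/(12 + 405) - 13189)*(-1/50382) = (-1020/417 - 13189)*(-1/50382) = (-1020*1/417 - 13189)*(-1/50382) = (-340/139 - 13189)*(-1/50382) = -1833611/139*(-1/50382) = 1833611/7003098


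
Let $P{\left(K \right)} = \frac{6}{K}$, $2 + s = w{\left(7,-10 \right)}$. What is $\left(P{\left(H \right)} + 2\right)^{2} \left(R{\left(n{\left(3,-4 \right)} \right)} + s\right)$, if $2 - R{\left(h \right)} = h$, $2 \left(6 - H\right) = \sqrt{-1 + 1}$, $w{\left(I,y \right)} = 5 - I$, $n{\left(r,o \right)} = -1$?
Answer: $-9$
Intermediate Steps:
$s = -4$ ($s = -2 + \left(5 - 7\right) = -2 - 2 = -4$)
$H = 6$ ($H = 6 - \frac{\sqrt{-1 + 1}}{2} = 6 - \frac{\sqrt{0}}{2} = 6 - 0 = 6 + 0 = 6$)
$R{\left(h \right)} = 2 - h$
$\left(P{\left(H \right)} + 2\right)^{2} \left(R{\left(n{\left(3,-4 \right)} \right)} + s\right) = \left(\frac{6}{6} + 2\right)^{2} \left(\left(2 - -1\right) - 4\right) = \left(6 \cdot \frac{1}{6} + 2\right)^{2} \left(\left(2 + 1\right) - 4\right) = \left(1 + 2\right)^{2} \left(3 - 4\right) = 3^{2} \left(-1\right) = 9 \left(-1\right) = -9$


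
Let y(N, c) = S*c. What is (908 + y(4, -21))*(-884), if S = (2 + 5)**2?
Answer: 106964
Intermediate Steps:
S = 49 (S = 7**2 = 49)
y(N, c) = 49*c
(908 + y(4, -21))*(-884) = (908 + 49*(-21))*(-884) = (908 - 1029)*(-884) = -121*(-884) = 106964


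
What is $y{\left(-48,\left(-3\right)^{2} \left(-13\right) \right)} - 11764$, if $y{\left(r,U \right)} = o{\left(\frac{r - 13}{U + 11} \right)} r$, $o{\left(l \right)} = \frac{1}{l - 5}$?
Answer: $- \frac{5512228}{469} \approx -11753.0$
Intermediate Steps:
$o{\left(l \right)} = \frac{1}{-5 + l}$
$y{\left(r,U \right)} = \frac{r}{-5 + \frac{-13 + r}{11 + U}}$ ($y{\left(r,U \right)} = \frac{r}{-5 + \frac{r - 13}{U + 11}} = \frac{r}{-5 + \frac{-13 + r}{11 + U}}$)
$y{\left(-48,\left(-3\right)^{2} \left(-13\right) \right)} - 11764 = - \frac{48 \left(11 + \left(-3\right)^{2} \left(-13\right)\right)}{-68 - 48 - 5 \left(-3\right)^{2} \left(-13\right)} - 11764 = - \frac{48 \left(11 + 9 \left(-13\right)\right)}{-68 - 48 - 5 \cdot 9 \left(-13\right)} - 11764 = - \frac{48 \left(11 - 117\right)}{-68 - 48 - -585} - 11764 = \left(-48\right) \frac{1}{-68 - 48 + 585} \left(-106\right) - 11764 = \left(-48\right) \frac{1}{469} \left(-106\right) - 11764 = \frac{5088}{469} - 11764 = - \frac{5512228}{469}$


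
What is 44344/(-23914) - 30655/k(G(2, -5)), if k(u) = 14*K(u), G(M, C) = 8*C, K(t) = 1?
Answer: -366852243/167398 ≈ -2191.5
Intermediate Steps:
k(u) = 14 (k(u) = 14*1 = 14)
44344/(-23914) - 30655/k(G(2, -5)) = 44344/(-23914) - 30655/14 = 44344*(-1/23914) - 30655*1/14 = -22172/11957 - 30655/14 = -366852243/167398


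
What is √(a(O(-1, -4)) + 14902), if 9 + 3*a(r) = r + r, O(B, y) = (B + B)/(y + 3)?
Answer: √134103/3 ≈ 122.07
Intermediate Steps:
O(B, y) = 2*B/(3 + y) (O(B, y) = (2*B)/(3 + y) = 2*B/(3 + y))
a(r) = -3 + 2*r/3 (a(r) = -3 + (r + r)/3 = -3 + (2*r)/3 = -3 + 2*r/3)
√(a(O(-1, -4)) + 14902) = √((-3 + 2*(2*(-1)/(3 - 4))/3) + 14902) = √((-3 + 2*(2*(-1)/(-1))/3) + 14902) = √((-3 + 2*(2*(-1)*(-1))/3) + 14902) = √((-3 + (⅔)*2) + 14902) = √((-3 + 4/3) + 14902) = √(-5/3 + 14902) = √(44701/3) = √134103/3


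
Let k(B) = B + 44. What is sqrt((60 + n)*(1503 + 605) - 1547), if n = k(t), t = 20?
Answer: sqrt(259845) ≈ 509.75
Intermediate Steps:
k(B) = 44 + B
n = 64 (n = 44 + 20 = 64)
sqrt((60 + n)*(1503 + 605) - 1547) = sqrt((60 + 64)*(1503 + 605) - 1547) = sqrt(124*2108 - 1547) = sqrt(261392 - 1547) = sqrt(259845)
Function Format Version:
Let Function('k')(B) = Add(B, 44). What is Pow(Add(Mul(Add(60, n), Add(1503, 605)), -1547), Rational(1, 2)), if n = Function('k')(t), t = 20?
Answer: Pow(259845, Rational(1, 2)) ≈ 509.75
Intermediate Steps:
Function('k')(B) = Add(44, B)
n = 64 (n = Add(44, 20) = 64)
Pow(Add(Mul(Add(60, n), Add(1503, 605)), -1547), Rational(1, 2)) = Pow(Add(Mul(Add(60, 64), Add(1503, 605)), -1547), Rational(1, 2)) = Pow(Add(Mul(124, 2108), -1547), Rational(1, 2)) = Pow(Add(261392, -1547), Rational(1, 2)) = Pow(259845, Rational(1, 2))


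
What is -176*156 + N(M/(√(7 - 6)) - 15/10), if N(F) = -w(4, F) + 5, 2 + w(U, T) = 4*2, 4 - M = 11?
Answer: -27457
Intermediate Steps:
M = -7 (M = 4 - 1*11 = 4 - 11 = -7)
w(U, T) = 6 (w(U, T) = -2 + 4*2 = -2 + 8 = 6)
N(F) = -1 (N(F) = -1*6 + 5 = -6 + 5 = -1)
-176*156 + N(M/(√(7 - 6)) - 15/10) = -176*156 - 1 = -27456 - 1 = -27457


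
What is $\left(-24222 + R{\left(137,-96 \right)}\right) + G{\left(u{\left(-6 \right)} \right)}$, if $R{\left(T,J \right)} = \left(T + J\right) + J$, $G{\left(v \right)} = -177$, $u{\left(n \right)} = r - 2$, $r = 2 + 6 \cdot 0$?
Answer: $-24454$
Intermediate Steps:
$r = 2$ ($r = 2 + 0 = 2$)
$u{\left(n \right)} = 0$ ($u{\left(n \right)} = 2 - 2 = 0$)
$R{\left(T,J \right)} = T + 2 J$ ($R{\left(T,J \right)} = \left(J + T\right) + J = T + 2 J$)
$\left(-24222 + R{\left(137,-96 \right)}\right) + G{\left(u{\left(-6 \right)} \right)} = \left(-24222 + \left(137 + 2 \left(-96\right)\right)\right) - 177 = \left(-24222 + \left(137 - 192\right)\right) - 177 = \left(-24222 - 55\right) - 177 = -24277 - 177 = -24454$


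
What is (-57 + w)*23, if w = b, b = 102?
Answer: 1035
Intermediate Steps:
w = 102
(-57 + w)*23 = (-57 + 102)*23 = 45*23 = 1035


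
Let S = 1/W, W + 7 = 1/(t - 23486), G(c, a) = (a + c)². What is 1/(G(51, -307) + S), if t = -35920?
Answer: 415843/27252627442 ≈ 1.5259e-5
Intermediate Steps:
W = -415843/59406 (W = -7 + 1/(-35920 - 23486) = -7 + 1/(-59406) = -7 - 1/59406 = -415843/59406 ≈ -7.0000)
S = -59406/415843 (S = 1/(-415843/59406) = -59406/415843 ≈ -0.14286)
1/(G(51, -307) + S) = 1/((-307 + 51)² - 59406/415843) = 1/((-256)² - 59406/415843) = 1/(65536 - 59406/415843) = 1/(27252627442/415843) = 415843/27252627442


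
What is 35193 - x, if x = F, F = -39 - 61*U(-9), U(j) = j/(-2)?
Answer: 71013/2 ≈ 35507.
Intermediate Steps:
U(j) = -j/2 (U(j) = j*(-1/2) = -j/2)
F = -627/2 (F = -39 - (-61)*(-9)/2 = -39 - 61*9/2 = -39 - 549/2 = -627/2 ≈ -313.50)
x = -627/2 ≈ -313.50
35193 - x = 35193 - 1*(-627/2) = 35193 + 627/2 = 71013/2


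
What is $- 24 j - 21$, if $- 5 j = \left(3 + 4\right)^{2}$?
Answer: $\frac{1071}{5} \approx 214.2$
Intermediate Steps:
$j = - \frac{49}{5}$ ($j = - \frac{\left(3 + 4\right)^{2}}{5} = - \frac{7^{2}}{5} = \left(- \frac{1}{5}\right) 49 = - \frac{49}{5} \approx -9.8$)
$- 24 j - 21 = \left(-24\right) \left(- \frac{49}{5}\right) - 21 = \frac{1176}{5} - 21 = \frac{1071}{5}$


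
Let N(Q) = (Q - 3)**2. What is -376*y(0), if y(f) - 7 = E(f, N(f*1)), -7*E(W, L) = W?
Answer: -2632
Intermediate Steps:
N(Q) = (-3 + Q)**2
E(W, L) = -W/7
y(f) = 7 - f/7
-376*y(0) = -376*(7 - 1/7*0) = -376*(7 + 0) = -376*7 = -2632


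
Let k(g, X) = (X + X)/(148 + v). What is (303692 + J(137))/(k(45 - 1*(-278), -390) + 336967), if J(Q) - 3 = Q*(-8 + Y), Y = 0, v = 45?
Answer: 58401607/65033851 ≈ 0.89802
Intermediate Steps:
J(Q) = 3 - 8*Q (J(Q) = 3 + Q*(-8 + 0) = 3 + Q*(-8) = 3 - 8*Q)
k(g, X) = 2*X/193 (k(g, X) = (X + X)/(148 + 45) = (2*X)/193 = (2*X)*(1/193) = 2*X/193)
(303692 + J(137))/(k(45 - 1*(-278), -390) + 336967) = (303692 + (3 - 8*137))/((2/193)*(-390) + 336967) = (303692 + (3 - 1096))/(-780/193 + 336967) = (303692 - 1093)/(65033851/193) = 302599*(193/65033851) = 58401607/65033851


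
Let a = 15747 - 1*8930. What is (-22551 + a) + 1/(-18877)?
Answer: -297010719/18877 ≈ -15734.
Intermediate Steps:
a = 6817 (a = 15747 - 8930 = 6817)
(-22551 + a) + 1/(-18877) = (-22551 + 6817) + 1/(-18877) = -15734 - 1/18877 = -297010719/18877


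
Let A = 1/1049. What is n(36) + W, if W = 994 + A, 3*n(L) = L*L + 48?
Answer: 1512659/1049 ≈ 1442.0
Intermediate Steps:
n(L) = 16 + L²/3 (n(L) = (L*L + 48)/3 = (L² + 48)/3 = (48 + L²)/3 = 16 + L²/3)
A = 1/1049 ≈ 0.00095329
W = 1042707/1049 (W = 994 + 1/1049 = 1042707/1049 ≈ 994.00)
n(36) + W = (16 + (⅓)*36²) + 1042707/1049 = (16 + (⅓)*1296) + 1042707/1049 = (16 + 432) + 1042707/1049 = 448 + 1042707/1049 = 1512659/1049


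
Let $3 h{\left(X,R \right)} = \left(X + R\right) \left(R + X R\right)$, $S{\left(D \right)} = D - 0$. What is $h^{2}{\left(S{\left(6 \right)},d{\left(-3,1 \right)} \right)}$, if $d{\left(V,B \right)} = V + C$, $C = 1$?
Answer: $\frac{3136}{9} \approx 348.44$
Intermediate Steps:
$S{\left(D \right)} = D$ ($S{\left(D \right)} = D + 0 = D$)
$d{\left(V,B \right)} = 1 + V$ ($d{\left(V,B \right)} = V + 1 = 1 + V$)
$h{\left(X,R \right)} = \frac{\left(R + X\right) \left(R + R X\right)}{3}$ ($h{\left(X,R \right)} = \frac{\left(X + R\right) \left(R + X R\right)}{3} = \frac{\left(R + X\right) \left(R + R X\right)}{3}$)
$h^{2}{\left(S{\left(6 \right)},d{\left(-3,1 \right)} \right)} = \left(\frac{\left(1 - 3\right) \left(\left(1 - 3\right) + 6 + 6^{2} + \left(1 - 3\right) 6\right)}{3}\right)^{2} = \left(\frac{1}{3} \left(-2\right) \left(-2 + 6 + 36 - 12\right)\right)^{2} = \left(\frac{1}{3} \left(-2\right) 28\right)^{2} = \left(- \frac{56}{3}\right)^{2} = \frac{3136}{9}$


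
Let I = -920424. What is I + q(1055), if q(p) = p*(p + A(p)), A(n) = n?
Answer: 1305626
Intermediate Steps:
q(p) = 2*p² (q(p) = p*(p + p) = p*(2*p) = 2*p²)
I + q(1055) = -920424 + 2*1055² = -920424 + 2*1113025 = -920424 + 2226050 = 1305626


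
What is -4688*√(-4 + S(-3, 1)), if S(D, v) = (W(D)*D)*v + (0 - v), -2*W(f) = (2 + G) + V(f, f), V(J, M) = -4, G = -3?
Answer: -11720*I*√2 ≈ -16575.0*I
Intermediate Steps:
W(f) = 5/2 (W(f) = -((2 - 3) - 4)/2 = -(-1 - 4)/2 = -½*(-5) = 5/2)
S(D, v) = -v + 5*D*v/2 (S(D, v) = (5*D/2)*v + (0 - v) = 5*D*v/2 - v = -v + 5*D*v/2)
-4688*√(-4 + S(-3, 1)) = -4688*√(-4 + (½)*1*(-2 + 5*(-3))) = -4688*√(-4 + (½)*1*(-2 - 15)) = -4688*√(-4 + (½)*1*(-17)) = -4688*√(-4 - 17/2) = -11720*I*√2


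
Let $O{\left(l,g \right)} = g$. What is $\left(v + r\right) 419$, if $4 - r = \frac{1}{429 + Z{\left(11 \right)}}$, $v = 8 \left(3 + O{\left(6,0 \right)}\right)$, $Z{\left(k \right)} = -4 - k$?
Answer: $\frac{4856629}{414} \approx 11731.0$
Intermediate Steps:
$v = 24$ ($v = 8 \left(3 + 0\right) = 8 \cdot 3 = 24$)
$r = \frac{1655}{414}$ ($r = 4 - \frac{1}{429 - 15} = 4 - \frac{1}{414} = \frac{1655}{414} \approx 3.9976$)
$\left(v + r\right) 419 = \left(24 + \frac{1655}{414}\right) 419 = \frac{11591}{414} \cdot 419 = \frac{4856629}{414}$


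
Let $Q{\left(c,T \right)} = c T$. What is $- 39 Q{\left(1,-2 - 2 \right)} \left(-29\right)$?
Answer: $-4524$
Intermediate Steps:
$Q{\left(c,T \right)} = T c$
$- 39 Q{\left(1,-2 - 2 \right)} \left(-29\right) = - 39 \left(-2 - 2\right) 1 \left(-29\right) = - 39 \left(\left(-4\right) 1\right) \left(-29\right) = \left(-39\right) \left(-4\right) \left(-29\right) = 156 \left(-29\right) = -4524$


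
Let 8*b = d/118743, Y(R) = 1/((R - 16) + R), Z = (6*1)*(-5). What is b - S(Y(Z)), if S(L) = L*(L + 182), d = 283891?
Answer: 1847303735/685859568 ≈ 2.6934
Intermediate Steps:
Z = -30 (Z = 6*(-5) = -30)
Y(R) = 1/(-16 + 2*R) (Y(R) = 1/((-16 + R) + R) = 1/(-16 + 2*R))
S(L) = L*(182 + L)
b = 283891/949944 (b = (283891/118743)/8 = (283891*(1/118743))/8 = (⅛)*(283891/118743) = 283891/949944 ≈ 0.29885)
b - S(Y(Z)) = 283891/949944 - 1/(2*(-8 - 30))*(182 + 1/(2*(-8 - 30))) = 283891/949944 - (½)/(-38)*(182 + (½)/(-38)) = 283891/949944 - (½)*(-1/38)*(182 + (½)*(-1/38)) = 283891/949944 - (-1)*(182 - 1/76)/76 = 283891/949944 - (-1)*13831/(76*76) = 283891/949944 - 1*(-13831/5776) = 283891/949944 + 13831/5776 = 1847303735/685859568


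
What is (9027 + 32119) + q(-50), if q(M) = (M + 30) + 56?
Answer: 41182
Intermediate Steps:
q(M) = 86 + M (q(M) = (30 + M) + 56 = 86 + M)
(9027 + 32119) + q(-50) = (9027 + 32119) + (86 - 50) = 41146 + 36 = 41182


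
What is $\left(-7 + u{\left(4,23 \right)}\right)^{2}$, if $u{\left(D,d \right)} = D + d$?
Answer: $400$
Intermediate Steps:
$\left(-7 + u{\left(4,23 \right)}\right)^{2} = \left(-7 + \left(4 + 23\right)\right)^{2} = \left(-7 + 27\right)^{2} = 20^{2} = 400$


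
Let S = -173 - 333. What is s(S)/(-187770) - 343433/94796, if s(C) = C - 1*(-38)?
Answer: -10740341647/2966640820 ≈ -3.6204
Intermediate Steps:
S = -506
s(C) = 38 + C (s(C) = C + 38 = 38 + C)
s(S)/(-187770) - 343433/94796 = (38 - 506)/(-187770) - 343433/94796 = -468*(-1/187770) - 343433*1/94796 = 78/31295 - 343433/94796 = -10740341647/2966640820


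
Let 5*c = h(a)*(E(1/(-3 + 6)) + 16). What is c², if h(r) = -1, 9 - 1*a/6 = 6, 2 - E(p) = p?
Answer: 2809/225 ≈ 12.484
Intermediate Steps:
E(p) = 2 - p
a = 18 (a = 54 - 6*6 = 54 - 36 = 18)
c = -53/15 (c = (-((2 - 1/(-3 + 6)) + 16))/5 = (-((2 - 1/3) + 16))/5 = (-((2 - 1*⅓) + 16))/5 = (-((2 - ⅓) + 16))/5 = (-(5/3 + 16))/5 = (-1*53/3)/5 = (⅕)*(-53/3) = -53/15 ≈ -3.5333)
c² = (-53/15)² = 2809/225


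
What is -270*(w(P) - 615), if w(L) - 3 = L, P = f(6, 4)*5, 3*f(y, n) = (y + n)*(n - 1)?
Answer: 151740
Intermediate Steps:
f(y, n) = (-1 + n)*(n + y)/3 (f(y, n) = ((y + n)*(n - 1))/3 = ((n + y)*(-1 + n))/3 = ((-1 + n)*(n + y))/3 = (-1 + n)*(n + y)/3)
P = 50 (P = (-1/3*4 - 1/3*6 + (1/3)*4**2 + (1/3)*4*6)*5 = (-4/3 - 2 + (1/3)*16 + 8)*5 = (-4/3 - 2 + 16/3 + 8)*5 = 10*5 = 50)
w(L) = 3 + L
-270*(w(P) - 615) = -270*((3 + 50) - 615) = -270*(53 - 615) = -270*(-562) = 151740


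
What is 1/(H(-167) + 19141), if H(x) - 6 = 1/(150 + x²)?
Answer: 28039/536862734 ≈ 5.2228e-5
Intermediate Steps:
H(x) = 6 + 1/(150 + x²)
1/(H(-167) + 19141) = 1/((901 + 6*(-167)²)/(150 + (-167)²) + 19141) = 1/((901 + 6*27889)/(150 + 27889) + 19141) = 1/((901 + 167334)/28039 + 19141) = 1/((1/28039)*168235 + 19141) = 1/(168235/28039 + 19141) = 1/(536862734/28039) = 28039/536862734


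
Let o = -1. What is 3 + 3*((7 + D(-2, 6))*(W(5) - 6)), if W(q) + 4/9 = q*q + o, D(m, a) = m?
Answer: 799/3 ≈ 266.33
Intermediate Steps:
W(q) = -13/9 + q² (W(q) = -4/9 + (q*q - 1) = -4/9 + (q² - 1) = -4/9 + (-1 + q²) = -13/9 + q²)
3 + 3*((7 + D(-2, 6))*(W(5) - 6)) = 3 + 3*((7 - 2)*((-13/9 + 5²) - 6)) = 3 + 3*(5*((-13/9 + 25) - 6)) = 3 + 3*(5*(212/9 - 6)) = 3 + 3*(5*(158/9)) = 3 + 3*(790/9) = 3 + 790/3 = 799/3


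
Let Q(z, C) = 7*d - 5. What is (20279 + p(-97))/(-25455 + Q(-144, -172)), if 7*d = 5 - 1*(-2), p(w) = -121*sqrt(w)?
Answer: -20279/25453 + 121*I*sqrt(97)/25453 ≈ -0.79672 + 0.04682*I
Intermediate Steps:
d = 1 (d = (5 - 1*(-2))/7 = (5 + 2)/7 = (1/7)*7 = 1)
Q(z, C) = 2 (Q(z, C) = 7*1 - 5 = 7 - 5 = 2)
(20279 + p(-97))/(-25455 + Q(-144, -172)) = (20279 - 121*I*sqrt(97))/(-25455 + 2) = (20279 - 121*I*sqrt(97))/(-25453) = (20279 - 121*I*sqrt(97))*(-1/25453) = -20279/25453 + 121*I*sqrt(97)/25453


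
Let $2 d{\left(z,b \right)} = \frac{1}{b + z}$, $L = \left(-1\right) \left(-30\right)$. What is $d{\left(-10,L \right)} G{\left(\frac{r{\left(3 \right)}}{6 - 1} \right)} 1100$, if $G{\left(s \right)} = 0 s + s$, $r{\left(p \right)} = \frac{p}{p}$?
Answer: $\frac{11}{2} \approx 5.5$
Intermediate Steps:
$L = 30$
$d{\left(z,b \right)} = \frac{1}{2 \left(b + z\right)}$
$r{\left(p \right)} = 1$
$G{\left(s \right)} = s$ ($G{\left(s \right)} = 0 + s = s$)
$d{\left(-10,L \right)} G{\left(\frac{r{\left(3 \right)}}{6 - 1} \right)} 1100 = \frac{1}{2 \left(30 - 10\right)} 1 \frac{1}{6 - 1} \cdot 1100 = \frac{1}{2 \cdot 20} \cdot 1 \cdot \frac{1}{5} \cdot 1100 = \frac{1}{2} \cdot \frac{1}{20} \cdot 1 \cdot \frac{1}{5} \cdot 1100 = \frac{1}{40} \cdot \frac{1}{5} \cdot 1100 = \frac{1}{200} \cdot 1100 = \frac{11}{2}$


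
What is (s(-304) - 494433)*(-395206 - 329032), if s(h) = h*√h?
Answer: 358087167054 + 880673408*I*√19 ≈ 3.5809e+11 + 3.8388e+9*I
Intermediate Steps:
s(h) = h^(3/2)
(s(-304) - 494433)*(-395206 - 329032) = ((-304)^(3/2) - 494433)*(-395206 - 329032) = (-1216*I*√19 - 494433)*(-724238) = (-494433 - 1216*I*√19)*(-724238) = 358087167054 + 880673408*I*√19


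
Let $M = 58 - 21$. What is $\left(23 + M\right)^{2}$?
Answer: $3600$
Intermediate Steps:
$M = 37$
$\left(23 + M\right)^{2} = \left(23 + 37\right)^{2} = 60^{2} = 3600$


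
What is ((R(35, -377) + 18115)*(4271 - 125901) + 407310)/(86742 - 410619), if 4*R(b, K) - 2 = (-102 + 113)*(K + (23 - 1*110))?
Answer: 2047781075/323877 ≈ 6322.7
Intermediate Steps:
R(b, K) = -955/4 + 11*K/4 (R(b, K) = ½ + ((-102 + 113)*(K + (23 - 1*110)))/4 = ½ + (11*(K + (23 - 110)))/4 = ½ + (11*(K - 87))/4 = ½ + (11*(-87 + K))/4 = ½ + (-957 + 11*K)/4 = ½ + (-957/4 + 11*K/4) = -955/4 + 11*K/4)
((R(35, -377) + 18115)*(4271 - 125901) + 407310)/(86742 - 410619) = (((-955/4 + (11/4)*(-377)) + 18115)*(4271 - 125901) + 407310)/(86742 - 410619) = (((-955/4 - 4147/4) + 18115)*(-121630) + 407310)/(-323877) = ((-2551/2 + 18115)*(-121630) + 407310)*(-1/323877) = ((33679/2)*(-121630) + 407310)*(-1/323877) = (-2048188385 + 407310)*(-1/323877) = -2047781075*(-1/323877) = 2047781075/323877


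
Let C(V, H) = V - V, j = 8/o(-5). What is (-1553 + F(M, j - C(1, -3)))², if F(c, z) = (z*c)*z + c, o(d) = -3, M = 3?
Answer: 21031396/9 ≈ 2.3368e+6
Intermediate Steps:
j = -8/3 (j = 8/(-3) = 8*(-⅓) = -8/3 ≈ -2.6667)
C(V, H) = 0
F(c, z) = c + c*z² (F(c, z) = (c*z)*z + c = c*z² + c = c + c*z²)
(-1553 + F(M, j - C(1, -3)))² = (-1553 + 3*(1 + (-8/3 - 1*0)²))² = (-1553 + 3*(1 + (-8/3 + 0)²))² = (-1553 + 3*(1 + (-8/3)²))² = (-1553 + 3*(1 + 64/9))² = (-1553 + 3*(73/9))² = (-1553 + 73/3)² = (-4586/3)² = 21031396/9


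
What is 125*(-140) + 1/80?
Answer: -1399999/80 ≈ -17500.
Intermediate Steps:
125*(-140) + 1/80 = -17500 + 1/80 = -1399999/80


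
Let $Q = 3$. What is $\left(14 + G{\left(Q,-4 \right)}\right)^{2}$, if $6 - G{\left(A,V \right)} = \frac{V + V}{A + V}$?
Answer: $144$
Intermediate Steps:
$G{\left(A,V \right)} = 6 - \frac{2 V}{A + V}$ ($G{\left(A,V \right)} = 6 - \frac{V + V}{A + V} = 6 - \frac{2 V}{A + V}$)
$\left(14 + G{\left(Q,-4 \right)}\right)^{2} = \left(14 + \frac{2 \left(2 \left(-4\right) + 3 \cdot 3\right)}{3 - 4}\right)^{2} = \left(14 + \frac{2 \left(-8 + 9\right)}{-1}\right)^{2} = \left(14 + 2 \left(-1\right) 1\right)^{2} = \left(14 - 2\right)^{2} = 12^{2} = 144$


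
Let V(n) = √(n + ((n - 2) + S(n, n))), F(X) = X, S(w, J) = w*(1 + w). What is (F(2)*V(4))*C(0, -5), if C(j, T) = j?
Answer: 0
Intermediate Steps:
V(n) = √(-2 + 2*n + n*(1 + n)) (V(n) = √(n + ((n - 2) + n*(1 + n))) = √(n + ((-2 + n) + n*(1 + n))) = √(n + (-2 + n + n*(1 + n))) = √(-2 + 2*n + n*(1 + n)))
(F(2)*V(4))*C(0, -5) = (2*√(-2 + 4² + 3*4))*0 = (2*√(-2 + 16 + 12))*0 = (2*√26)*0 = 0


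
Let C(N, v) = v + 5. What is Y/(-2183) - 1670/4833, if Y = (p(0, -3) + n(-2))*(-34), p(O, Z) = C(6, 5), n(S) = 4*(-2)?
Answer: -3316966/10550439 ≈ -0.31439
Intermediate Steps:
n(S) = -8
C(N, v) = 5 + v
p(O, Z) = 10 (p(O, Z) = 5 + 5 = 10)
Y = -68 (Y = (10 - 8)*(-34) = 2*(-34) = -68)
Y/(-2183) - 1670/4833 = -68/(-2183) - 1670/4833 = -68*(-1/2183) - 1670*1/4833 = 68/2183 - 1670/4833 = -3316966/10550439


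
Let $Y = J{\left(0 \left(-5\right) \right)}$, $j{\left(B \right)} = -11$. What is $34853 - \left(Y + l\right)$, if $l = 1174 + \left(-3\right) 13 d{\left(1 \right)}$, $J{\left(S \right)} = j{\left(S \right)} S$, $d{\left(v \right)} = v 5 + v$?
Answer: $33913$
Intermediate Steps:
$d{\left(v \right)} = 6 v$ ($d{\left(v \right)} = 5 v + v = 6 v$)
$J{\left(S \right)} = - 11 S$
$Y = 0$ ($Y = - 11 \cdot 0 \left(-5\right) = \left(-11\right) 0 = 0$)
$l = 940$ ($l = 1174 + \left(-3\right) 13 \cdot 6 \cdot 1 = 1174 - 234 = 940$)
$34853 - \left(Y + l\right) = 34853 - \left(0 + 940\right) = 34853 - 940 = 33913$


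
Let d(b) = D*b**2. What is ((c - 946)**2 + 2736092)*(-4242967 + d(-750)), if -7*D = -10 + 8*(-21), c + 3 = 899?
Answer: 192863235622752/7 ≈ 2.7552e+13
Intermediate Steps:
c = 896 (c = -3 + 899 = 896)
D = 178/7 (D = -(-10 + 8*(-21))/7 = -(-10 - 168)/7 = -1/7*(-178) = 178/7 ≈ 25.429)
d(b) = 178*b**2/7
((c - 946)**2 + 2736092)*(-4242967 + d(-750)) = ((896 - 946)**2 + 2736092)*(-4242967 + (178/7)*(-750)**2) = ((-50)**2 + 2736092)*(-4242967 + (178/7)*562500) = (2500 + 2736092)*(-4242967 + 100125000/7) = 2738592*(70424231/7) = 192863235622752/7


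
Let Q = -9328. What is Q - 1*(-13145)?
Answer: 3817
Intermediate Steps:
Q - 1*(-13145) = -9328 - 1*(-13145) = -9328 + 13145 = 3817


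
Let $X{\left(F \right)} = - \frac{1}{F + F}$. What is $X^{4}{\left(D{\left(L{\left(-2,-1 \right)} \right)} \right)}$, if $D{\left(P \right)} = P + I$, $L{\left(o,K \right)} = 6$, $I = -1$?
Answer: $\frac{1}{10000} \approx 0.0001$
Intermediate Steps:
$D{\left(P \right)} = -1 + P$ ($D{\left(P \right)} = P - 1 = -1 + P$)
$X{\left(F \right)} = - \frac{1}{2 F}$
$X^{4}{\left(D{\left(L{\left(-2,-1 \right)} \right)} \right)} = \left(- \frac{1}{2 \left(-1 + 6\right)}\right)^{4} = \left(- \frac{1}{2 \cdot 5}\right)^{4} = \left(\left(- \frac{1}{2}\right) \frac{1}{5}\right)^{4} = \left(- \frac{1}{10}\right)^{4} = \frac{1}{10000}$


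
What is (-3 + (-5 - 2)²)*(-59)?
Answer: -2714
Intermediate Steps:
(-3 + (-5 - 2)²)*(-59) = (-3 + (-7)²)*(-59) = (-3 + 49)*(-59) = 46*(-59) = -2714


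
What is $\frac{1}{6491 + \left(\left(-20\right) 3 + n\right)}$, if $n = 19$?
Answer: $\frac{1}{6450} \approx 0.00015504$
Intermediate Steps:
$\frac{1}{6491 + \left(\left(-20\right) 3 + n\right)} = \frac{1}{6491 + \left(\left(-20\right) 3 + 19\right)} = \frac{1}{6491 + \left(-60 + 19\right)} = \frac{1}{6491 - 41} = \frac{1}{6450}$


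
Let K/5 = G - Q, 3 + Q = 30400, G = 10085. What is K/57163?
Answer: -101560/57163 ≈ -1.7767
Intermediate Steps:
Q = 30397 (Q = -3 + 30400 = 30397)
K = -101560 (K = 5*(10085 - 1*30397) = 5*(10085 - 30397) = 5*(-20312) = -101560)
K/57163 = -101560/57163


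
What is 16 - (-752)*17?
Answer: 12800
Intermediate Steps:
16 - (-752)*17 = 16 - 94*(-136) = 16 + 12784 = 12800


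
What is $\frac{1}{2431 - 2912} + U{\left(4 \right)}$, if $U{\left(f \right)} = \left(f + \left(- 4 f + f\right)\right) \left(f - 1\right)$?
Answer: $- \frac{11545}{481} \approx -24.002$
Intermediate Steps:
$U{\left(f \right)} = - 2 f \left(-1 + f\right)$ ($U{\left(f \right)} = \left(f - 3 f\right) \left(-1 + f\right) = - 2 f \left(-1 + f\right)$)
$\frac{1}{2431 - 2912} + U{\left(4 \right)} = \frac{1}{2431 - 2912} + 2 \cdot 4 \left(1 - 4\right) = \frac{1}{-481} + 2 \cdot 4 \left(1 - 4\right) = - \frac{1}{481} + 2 \cdot 4 \left(-3\right) = - \frac{1}{481} - 24 = - \frac{11545}{481}$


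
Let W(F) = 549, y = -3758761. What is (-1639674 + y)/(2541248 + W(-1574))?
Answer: -5398435/2541797 ≈ -2.1239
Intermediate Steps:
(-1639674 + y)/(2541248 + W(-1574)) = (-1639674 - 3758761)/(2541248 + 549) = -5398435/2541797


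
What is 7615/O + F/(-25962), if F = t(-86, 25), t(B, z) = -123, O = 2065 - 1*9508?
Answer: -65595047/64411722 ≈ -1.0184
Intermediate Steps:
O = -7443 (O = 2065 - 9508 = -7443)
F = -123
7615/O + F/(-25962) = 7615/(-7443) - 123/(-25962) = 7615*(-1/7443) - 123*(-1/25962) = -7615/7443 + 41/8654 = -65595047/64411722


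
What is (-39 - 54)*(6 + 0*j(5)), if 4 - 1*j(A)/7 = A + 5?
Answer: -558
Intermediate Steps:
j(A) = -7 - 7*A (j(A) = 28 - 7*(A + 5) = 28 - 7*(5 + A) = 28 + (-35 - 7*A) = -7 - 7*A)
(-39 - 54)*(6 + 0*j(5)) = (-39 - 54)*(6 + 0*(-7 - 7*5)) = -93*(6 + 0*(-7 - 35)) = -93*(6 + 0*(-42)) = -93*(6 + 0) = -93*6 = -558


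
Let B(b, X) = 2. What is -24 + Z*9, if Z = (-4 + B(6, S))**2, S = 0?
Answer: 12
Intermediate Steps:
Z = 4 (Z = (-4 + 2)**2 = (-2)**2 = 4)
-24 + Z*9 = -24 + 4*9 = -24 + 36 = 12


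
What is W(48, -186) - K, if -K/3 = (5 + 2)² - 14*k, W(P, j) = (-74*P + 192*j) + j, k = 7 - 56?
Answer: -37245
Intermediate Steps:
k = -49
W(P, j) = -74*P + 193*j
K = -2205 (K = -3*((5 + 2)² - 14*(-49)) = -3*(7² + 686) = -3*(49 + 686) = -3*735 = -2205)
W(48, -186) - K = (-74*48 + 193*(-186)) - 1*(-2205) = (-3552 - 35898) + 2205 = -39450 + 2205 = -37245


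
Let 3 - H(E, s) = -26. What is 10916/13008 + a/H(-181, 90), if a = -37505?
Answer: -121887119/94308 ≈ -1292.4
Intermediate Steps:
H(E, s) = 29 (H(E, s) = 3 - 1*(-26) = 3 + 26 = 29)
10916/13008 + a/H(-181, 90) = 10916/13008 - 37505/29 = 10916*(1/13008) - 37505*1/29 = 2729/3252 - 37505/29 = -121887119/94308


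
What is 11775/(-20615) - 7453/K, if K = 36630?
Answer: -116992369/151025490 ≈ -0.77465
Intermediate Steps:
11775/(-20615) - 7453/K = 11775/(-20615) - 7453/36630 = 11775*(-1/20615) - 7453*1/36630 = -2355/4123 - 7453/36630 = -116992369/151025490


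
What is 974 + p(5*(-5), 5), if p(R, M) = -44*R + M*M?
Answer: 2099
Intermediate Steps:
p(R, M) = M**2 - 44*R (p(R, M) = -44*R + M**2 = M**2 - 44*R)
974 + p(5*(-5), 5) = 974 + (5**2 - 220*(-5)) = 974 + (25 - 44*(-25)) = 974 + (25 + 1100) = 974 + 1125 = 2099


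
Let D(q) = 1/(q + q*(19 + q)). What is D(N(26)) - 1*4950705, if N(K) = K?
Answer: -5921043179/1196 ≈ -4.9507e+6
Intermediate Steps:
D(N(26)) - 1*4950705 = 1/(26*(20 + 26)) - 1*4950705 = (1/26)/46 - 4950705 = (1/26)*(1/46) - 4950705 = 1/1196 - 4950705 = -5921043179/1196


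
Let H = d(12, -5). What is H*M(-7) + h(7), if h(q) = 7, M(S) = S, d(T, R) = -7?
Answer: 56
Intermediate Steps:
H = -7
H*M(-7) + h(7) = -7*(-7) + 7 = 49 + 7 = 56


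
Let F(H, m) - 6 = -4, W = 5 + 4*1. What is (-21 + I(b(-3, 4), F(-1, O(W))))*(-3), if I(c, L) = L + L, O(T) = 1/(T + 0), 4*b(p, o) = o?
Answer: 51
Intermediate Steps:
b(p, o) = o/4
W = 9 (W = 5 + 4 = 9)
O(T) = 1/T
F(H, m) = 2 (F(H, m) = 6 - 4 = 2)
I(c, L) = 2*L
(-21 + I(b(-3, 4), F(-1, O(W))))*(-3) = (-21 + 2*2)*(-3) = (-21 + 4)*(-3) = -17*(-3) = 51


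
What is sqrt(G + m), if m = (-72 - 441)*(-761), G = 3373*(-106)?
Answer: sqrt(32855) ≈ 181.26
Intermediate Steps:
G = -357538
m = 390393 (m = -513*(-761) = 390393)
sqrt(G + m) = sqrt(-357538 + 390393) = sqrt(32855)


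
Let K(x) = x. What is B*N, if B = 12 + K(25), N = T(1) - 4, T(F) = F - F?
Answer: -148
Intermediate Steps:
T(F) = 0
N = -4 (N = 0 - 4 = -4)
B = 37 (B = 12 + 25 = 37)
B*N = 37*(-4) = -148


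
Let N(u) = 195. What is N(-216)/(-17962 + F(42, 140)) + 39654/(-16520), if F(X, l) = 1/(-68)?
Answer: -8108854153/3362968140 ≈ -2.4112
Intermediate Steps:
F(X, l) = -1/68
N(-216)/(-17962 + F(42, 140)) + 39654/(-16520) = 195/(-17962 - 1/68) + 39654/(-16520) = 195/(-1221417/68) + 39654*(-1/16520) = 195*(-68/1221417) - 19827/8260 = -4420/407139 - 19827/8260 = -8108854153/3362968140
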